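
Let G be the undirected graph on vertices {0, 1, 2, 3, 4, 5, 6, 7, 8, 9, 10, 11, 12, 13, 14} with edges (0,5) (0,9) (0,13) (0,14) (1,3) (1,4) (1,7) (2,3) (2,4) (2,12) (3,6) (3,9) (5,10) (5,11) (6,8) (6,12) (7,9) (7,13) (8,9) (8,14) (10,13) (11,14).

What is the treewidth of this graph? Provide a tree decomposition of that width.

Treewidth 3.
One such decomposition:
Bags: B1 = {5, 10, 11, 14}  B2 = {0, 5, 10, 14}  B3 = {0, 10, 13, 14}  B4 = {0, 8, 13, 14}  B5 = {0, 8, 9, 13}  B6 = {7, 8, 9, 13}  B7 = {6, 7, 8, 9}  B8 = {3, 6, 7, 9}  B9 = {1, 3, 6, 7}  B10 = {1, 3, 6, 12}  B11 = {1, 2, 3, 12}  B12 = {1, 2, 4, 12}
Tree: B1–B2, B2–B3, B3–B4, B4–B5, B5–B6, B6–B7, B7–B8, B8–B9, B9–B10, B10–B11, B11–B12

The largest bag has 4 vertices, giving width 3; this decomposition certifies tw(G) ≤ 3. For the lower bound: the 4 vertex sets {5,10,11}, {14}, {0}, {7,8,9,13} are disjoint, each induces a connected subgraph, and every pair is joined by at least one edge of G. Contracting each set to a single vertex therefore yields K_{4} as a minor, and since treewidth is minor-monotone, tw(G) ≥ tw(K_{4}) = 3. Hence tw(G) = 3 exactly.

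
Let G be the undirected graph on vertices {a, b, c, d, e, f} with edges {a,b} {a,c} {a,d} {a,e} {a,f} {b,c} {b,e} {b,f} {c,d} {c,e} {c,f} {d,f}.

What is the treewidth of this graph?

A width-3 tree decomposition is:
Bags: B1 = {a, b, c, e}  B2 = {a, b, c, f}  B3 = {a, c, d, f}
Tree: B1–B2, B2–B3
Each bag holds 4 vertices, so the decomposition has width 3, which upper-bounds the treewidth. Conversely, {a, b, c, e} is a clique of size 4, and the vertices of any clique must share a bag in every tree decomposition; so some bag has ≥ 4 vertices and tw(G) ≥ 3. The upper and lower bounds meet at 3, so that is the treewidth.

3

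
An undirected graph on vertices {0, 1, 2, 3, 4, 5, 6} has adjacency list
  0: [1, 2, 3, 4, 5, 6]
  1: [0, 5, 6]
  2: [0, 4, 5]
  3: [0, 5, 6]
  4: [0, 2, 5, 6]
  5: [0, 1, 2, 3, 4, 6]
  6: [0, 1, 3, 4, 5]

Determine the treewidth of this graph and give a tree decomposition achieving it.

Treewidth 3.
One optimal decomposition is:
Bags: B1 = {0, 2, 4, 5}  B2 = {0, 4, 5, 6}  B3 = {0, 1, 5, 6}  B4 = {0, 3, 5, 6}
Tree: B1–B2, B2–B3, B2–B4

Every bag has size at most 4, so the width is 4 − 1 = 3 and tw(G) ≤ 3. On the other hand G contains the 4-clique {0, 2, 4, 5}. A clique must lie in a single bag of any decomposition, so no decomposition can have width below 3. Therefore the treewidth is 3.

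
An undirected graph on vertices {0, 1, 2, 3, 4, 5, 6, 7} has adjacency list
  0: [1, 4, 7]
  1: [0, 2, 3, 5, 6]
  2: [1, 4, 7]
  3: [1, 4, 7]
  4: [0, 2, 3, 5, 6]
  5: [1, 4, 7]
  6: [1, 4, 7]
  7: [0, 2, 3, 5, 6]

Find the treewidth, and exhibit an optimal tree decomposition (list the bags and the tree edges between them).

Treewidth 3.
One optimal decomposition is:
Bags: B1 = {1, 3, 4, 7}  B2 = {1, 2, 4, 7}  B3 = {1, 4, 6, 7}  B4 = {0, 1, 4, 7}  B5 = {1, 4, 5, 7}
Tree: B1–B2, B2–B3, B3–B4, B4–B5

The largest bag has 4 vertices, giving width 3; this decomposition certifies tw(G) ≤ 3. For the lower bound: the 4 vertex sets {3,7}, {2,4}, {1}, {6} are disjoint, each induces a connected subgraph, and every pair is joined by at least one edge of G. Contracting each set to a single vertex therefore yields K_{4} as a minor, and since treewidth is minor-monotone, tw(G) ≥ tw(K_{4}) = 3. Combining the bounds, tw(G) = 3.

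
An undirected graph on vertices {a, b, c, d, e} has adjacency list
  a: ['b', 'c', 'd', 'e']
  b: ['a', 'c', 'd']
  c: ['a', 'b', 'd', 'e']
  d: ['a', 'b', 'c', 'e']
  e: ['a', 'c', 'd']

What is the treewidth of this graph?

A width-3 tree decomposition is:
Bags: B1 = {a, b, c, d}  B2 = {a, c, d, e}
Tree: B1–B2
Every bag has size at most 4, so the width is 4 − 1 = 3 and tw(G) ≤ 3. On the other hand G contains the 4-clique {a, c, d, e}. A clique must lie in a single bag of any decomposition, so no decomposition can have width below 3. Hence tw(G) = 3 exactly.

3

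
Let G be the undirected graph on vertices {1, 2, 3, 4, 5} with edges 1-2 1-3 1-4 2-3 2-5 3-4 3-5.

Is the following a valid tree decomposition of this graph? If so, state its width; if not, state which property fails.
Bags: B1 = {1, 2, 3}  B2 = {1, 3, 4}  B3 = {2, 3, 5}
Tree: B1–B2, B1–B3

Checking the three conditions: (i) the bags cover all of {1, 2, 3, 4, 5}; (ii) for each edge, some bag contains both endpoints; (iii) the bags containing any fixed vertex form a subtree. All hold, so the decomposition is valid with width 3 − 1 = 2.

Yes; width 2.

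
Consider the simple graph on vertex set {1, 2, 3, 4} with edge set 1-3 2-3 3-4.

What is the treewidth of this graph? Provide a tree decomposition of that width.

The largest bag has 2 vertices, giving width 1; this decomposition certifies tw(G) ≤ 1. G has an edge, so its treewidth is at least 1. Hence tw(G) = 1 exactly.

Treewidth 1.
Bags: B1 = {2, 3}  B2 = {3, 4}  B3 = {1, 3}
Tree: B1–B2, B1–B3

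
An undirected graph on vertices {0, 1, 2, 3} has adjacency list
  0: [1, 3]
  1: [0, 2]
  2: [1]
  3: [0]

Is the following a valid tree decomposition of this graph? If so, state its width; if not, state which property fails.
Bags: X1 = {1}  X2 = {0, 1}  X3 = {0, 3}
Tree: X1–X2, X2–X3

No — vertex 2 appears in no bag.

A tree decomposition must satisfy three properties: every vertex lies in some bag; for every edge, both endpoints lie together in some bag; and for every vertex, the bags containing it form a connected subtree. Here vertex 2 appears in no bag, so the decomposition is invalid.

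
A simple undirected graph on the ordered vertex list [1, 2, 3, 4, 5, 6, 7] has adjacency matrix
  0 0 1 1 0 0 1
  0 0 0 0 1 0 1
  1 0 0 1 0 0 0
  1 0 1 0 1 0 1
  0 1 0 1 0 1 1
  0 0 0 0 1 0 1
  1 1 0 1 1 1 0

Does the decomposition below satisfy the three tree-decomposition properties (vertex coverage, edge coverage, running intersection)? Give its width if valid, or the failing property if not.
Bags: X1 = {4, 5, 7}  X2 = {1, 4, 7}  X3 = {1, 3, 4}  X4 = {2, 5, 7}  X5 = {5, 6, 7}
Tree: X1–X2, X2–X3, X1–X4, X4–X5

Yes; width 2.

Checking the three conditions: (i) the bags cover all of {1, 2, 3, 4, 5, 6, 7}; (ii) for each edge, some bag contains both endpoints; (iii) the bags containing any fixed vertex form a subtree. All hold, so the decomposition is valid with width 3 − 1 = 2.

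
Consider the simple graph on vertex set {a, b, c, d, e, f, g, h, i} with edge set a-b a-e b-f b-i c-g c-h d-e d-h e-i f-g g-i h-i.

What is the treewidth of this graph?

3

A width-3 tree decomposition is:
Bags: B1 = {a, b, d, e}  B2 = {b, d, e, i}  B3 = {b, d, h, i}  B4 = {b, f, h, i}  B5 = {f, g, h, i}  B6 = {c, f, g, h}
Tree: B1–B2, B2–B3, B3–B4, B4–B5, B5–B6
Every bag has size at most 4, so the width is 4 − 1 = 3 and tw(G) ≤ 3. For the lower bound: the 4 vertex sets {a,d,e}, {b}, {i}, {c,f,g,h} are disjoint, each induces a connected subgraph, and every pair is joined by at least one edge of G. Contracting each set to a single vertex therefore yields K_{4} as a minor, and since treewidth is minor-monotone, tw(G) ≥ tw(K_{4}) = 3. The upper and lower bounds meet at 3, so that is the treewidth.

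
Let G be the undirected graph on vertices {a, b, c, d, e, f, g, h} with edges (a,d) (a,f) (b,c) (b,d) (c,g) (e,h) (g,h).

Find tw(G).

1

A width-1 tree decomposition is:
Bags: B1 = {a, f}  B2 = {a, d}  B3 = {b, d}  B4 = {b, c}  B5 = {c, g}  B6 = {g, h}  B7 = {e, h}
Tree: B1–B2, B2–B3, B3–B4, B4–B5, B5–B6, B6–B7
Each bag holds 2 vertices, so the decomposition has width 1, which upper-bounds the treewidth. Any graph with an edge has treewidth ≥ 1, and G has the edge f–a. Hence tw(G) = 1 exactly.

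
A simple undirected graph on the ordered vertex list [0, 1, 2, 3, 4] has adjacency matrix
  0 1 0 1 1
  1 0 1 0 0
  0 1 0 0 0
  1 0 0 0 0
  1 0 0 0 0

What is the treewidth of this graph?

1

A width-1 tree decomposition is:
Bags: B1 = {0, 1}  B2 = {1, 2}  B3 = {0, 3}  B4 = {0, 4}
Tree: B1–B2, B1–B3, B3–B4
Every bag has size at most 2, so the width is 2 − 1 = 1 and tw(G) ≤ 1. Any graph with an edge has treewidth ≥ 1, and G has the edge 1–0. The upper and lower bounds meet at 1, so that is the treewidth.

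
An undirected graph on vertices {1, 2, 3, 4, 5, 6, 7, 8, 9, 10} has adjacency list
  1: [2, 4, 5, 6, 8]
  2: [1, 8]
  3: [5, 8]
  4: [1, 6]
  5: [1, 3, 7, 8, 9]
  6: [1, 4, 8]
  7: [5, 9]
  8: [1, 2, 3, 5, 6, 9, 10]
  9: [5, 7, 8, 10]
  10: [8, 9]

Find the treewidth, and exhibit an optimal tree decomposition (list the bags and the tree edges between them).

Each bag holds 3 vertices, so the decomposition has width 2, which upper-bounds the treewidth. For the lower bound, the 3 vertices {1, 2, 8} are pairwise adjacent, and any tree decomposition puts a clique entirely inside one bag — forcing width ≥ 2. Therefore the treewidth is 2.

Treewidth 2.
One optimal decomposition is:
Bags: B1 = {1, 4, 6}  B2 = {1, 6, 8}  B3 = {1, 5, 8}  B4 = {5, 8, 9}  B5 = {1, 2, 8}  B6 = {5, 7, 9}  B7 = {3, 5, 8}  B8 = {8, 9, 10}
Tree: B1–B2, B2–B3, B3–B4, B2–B5, B4–B6, B3–B7, B4–B8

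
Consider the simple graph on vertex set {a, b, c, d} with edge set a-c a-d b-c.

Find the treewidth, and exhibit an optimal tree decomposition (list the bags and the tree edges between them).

The largest bag has 2 vertices, giving width 1; this decomposition certifies tw(G) ≤ 1. Any graph with an edge has treewidth ≥ 1, and G has the edge d–a. Combining the bounds, tw(G) = 1.

Treewidth 1.
Bags: B1 = {a, d}  B2 = {a, c}  B3 = {b, c}
Tree: B1–B2, B2–B3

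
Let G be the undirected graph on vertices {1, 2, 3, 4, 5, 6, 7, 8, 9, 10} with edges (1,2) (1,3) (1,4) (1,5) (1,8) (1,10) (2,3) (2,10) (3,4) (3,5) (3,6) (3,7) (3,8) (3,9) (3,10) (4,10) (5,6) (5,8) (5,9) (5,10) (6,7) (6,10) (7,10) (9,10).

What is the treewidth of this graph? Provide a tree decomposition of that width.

Treewidth 3.
One optimal decomposition is:
Bags: B1 = {1, 3, 5, 10}  B2 = {3, 5, 6, 10}  B3 = {1, 3, 4, 10}  B4 = {1, 3, 5, 8}  B5 = {3, 5, 9, 10}  B6 = {1, 2, 3, 10}  B7 = {3, 6, 7, 10}
Tree: B1–B2, B1–B3, B1–B4, B1–B5, B1–B6, B2–B7

Every bag has size at most 4, so the width is 4 − 1 = 3 and tw(G) ≤ 3. Conversely, {1, 3, 5, 8} is a clique of size 4, and the vertices of any clique must share a bag in every tree decomposition; so some bag has ≥ 4 vertices and tw(G) ≥ 3. Hence tw(G) = 3 exactly.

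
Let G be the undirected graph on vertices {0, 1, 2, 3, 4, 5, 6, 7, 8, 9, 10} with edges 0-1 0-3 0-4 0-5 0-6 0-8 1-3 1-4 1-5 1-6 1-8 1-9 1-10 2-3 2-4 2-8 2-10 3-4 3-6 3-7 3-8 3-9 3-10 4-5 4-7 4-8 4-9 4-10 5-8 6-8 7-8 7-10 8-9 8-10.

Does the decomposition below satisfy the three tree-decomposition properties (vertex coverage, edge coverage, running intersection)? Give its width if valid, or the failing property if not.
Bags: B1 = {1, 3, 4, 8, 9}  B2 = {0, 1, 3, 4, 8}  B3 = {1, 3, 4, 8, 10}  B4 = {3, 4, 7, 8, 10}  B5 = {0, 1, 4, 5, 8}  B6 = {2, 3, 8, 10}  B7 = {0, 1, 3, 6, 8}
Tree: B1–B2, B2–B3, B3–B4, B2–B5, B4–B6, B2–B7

No — edge (4,2) lies in no bag.

A tree decomposition must satisfy three properties: every vertex lies in some bag; for every edge, both endpoints lie together in some bag; and for every vertex, the bags containing it form a connected subtree. Here edge (4,2) lies in no bag, so the decomposition is invalid.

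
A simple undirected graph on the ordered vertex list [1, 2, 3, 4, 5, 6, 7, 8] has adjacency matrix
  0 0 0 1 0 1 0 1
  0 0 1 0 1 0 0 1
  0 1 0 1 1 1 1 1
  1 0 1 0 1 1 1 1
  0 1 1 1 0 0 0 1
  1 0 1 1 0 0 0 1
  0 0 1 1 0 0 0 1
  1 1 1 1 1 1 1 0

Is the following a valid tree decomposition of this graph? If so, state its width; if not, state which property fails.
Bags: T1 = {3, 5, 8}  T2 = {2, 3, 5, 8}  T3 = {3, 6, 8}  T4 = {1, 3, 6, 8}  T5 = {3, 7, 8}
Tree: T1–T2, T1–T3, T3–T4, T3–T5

No — vertex 4 appears in no bag.

A tree decomposition must satisfy three properties: every vertex lies in some bag; for every edge, both endpoints lie together in some bag; and for every vertex, the bags containing it form a connected subtree. Here vertex 4 appears in no bag, so the decomposition is invalid.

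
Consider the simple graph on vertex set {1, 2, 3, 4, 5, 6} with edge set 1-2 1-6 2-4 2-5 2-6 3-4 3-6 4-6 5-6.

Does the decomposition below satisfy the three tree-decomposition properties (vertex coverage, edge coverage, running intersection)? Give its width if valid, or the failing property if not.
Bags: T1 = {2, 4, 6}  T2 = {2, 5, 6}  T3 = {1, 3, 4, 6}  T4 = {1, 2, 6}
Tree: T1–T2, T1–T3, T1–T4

A tree decomposition must satisfy three properties: every vertex lies in some bag; for every edge, both endpoints lie together in some bag; and for every vertex, the bags containing it form a connected subtree. Here bags containing vertex 1 are not connected in the tree, so the decomposition is invalid.

No — bags containing vertex 1 are not connected in the tree.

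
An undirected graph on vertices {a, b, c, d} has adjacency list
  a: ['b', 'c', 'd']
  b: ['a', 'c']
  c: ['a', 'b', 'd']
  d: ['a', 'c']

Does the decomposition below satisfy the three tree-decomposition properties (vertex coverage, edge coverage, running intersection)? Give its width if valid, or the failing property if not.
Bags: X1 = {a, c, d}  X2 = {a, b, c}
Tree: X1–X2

Checking the three conditions: (i) the bags cover all of {a, b, c, d}; (ii) for each edge, some bag contains both endpoints; (iii) the bags containing any fixed vertex form a subtree. All hold, so the decomposition is valid with width 3 − 1 = 2.

Yes; width 2.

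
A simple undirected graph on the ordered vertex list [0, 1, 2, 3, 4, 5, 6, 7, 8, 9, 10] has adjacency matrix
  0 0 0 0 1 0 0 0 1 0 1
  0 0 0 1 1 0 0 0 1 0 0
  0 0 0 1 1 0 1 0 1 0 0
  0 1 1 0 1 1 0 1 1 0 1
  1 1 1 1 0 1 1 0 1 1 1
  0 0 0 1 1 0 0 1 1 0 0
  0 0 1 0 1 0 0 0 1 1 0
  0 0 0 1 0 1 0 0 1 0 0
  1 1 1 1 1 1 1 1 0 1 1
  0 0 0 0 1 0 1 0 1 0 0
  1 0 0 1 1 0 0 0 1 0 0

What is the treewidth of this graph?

A width-3 tree decomposition is:
Bags: B1 = {2, 3, 4, 8}  B2 = {3, 4, 5, 8}  B3 = {2, 4, 6, 8}  B4 = {4, 6, 8, 9}  B5 = {1, 3, 4, 8}  B6 = {3, 5, 7, 8}  B7 = {3, 4, 8, 10}  B8 = {0, 4, 8, 10}
Tree: B1–B2, B1–B3, B3–B4, B1–B5, B2–B6, B2–B7, B7–B8
Every bag has size at most 4, so the width is 4 − 1 = 3 and tw(G) ≤ 3. On the other hand G contains the 4-clique {0, 4, 8, 10}. A clique must lie in a single bag of any decomposition, so no decomposition can have width below 3. The upper and lower bounds meet at 3, so that is the treewidth.

3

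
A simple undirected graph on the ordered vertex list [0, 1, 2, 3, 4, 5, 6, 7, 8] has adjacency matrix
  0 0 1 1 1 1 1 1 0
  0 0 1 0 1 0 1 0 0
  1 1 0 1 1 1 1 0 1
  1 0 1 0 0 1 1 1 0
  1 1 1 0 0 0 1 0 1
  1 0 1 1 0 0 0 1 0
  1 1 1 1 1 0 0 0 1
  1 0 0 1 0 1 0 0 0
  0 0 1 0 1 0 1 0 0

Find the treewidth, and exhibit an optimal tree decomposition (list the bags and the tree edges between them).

Treewidth 3.
Bags: B1 = {0, 2, 3, 6}  B2 = {0, 2, 3, 5}  B3 = {0, 2, 4, 6}  B4 = {1, 2, 4, 6}  B5 = {2, 4, 6, 8}  B6 = {0, 3, 5, 7}
Tree: B1–B2, B1–B3, B3–B4, B3–B5, B2–B6

Each bag holds 4 vertices, so the decomposition has width 3, which upper-bounds the treewidth. For the lower bound, the 4 vertices {0, 2, 3, 5} are pairwise adjacent, and any tree decomposition puts a clique entirely inside one bag — forcing width ≥ 3. Therefore the treewidth is 3.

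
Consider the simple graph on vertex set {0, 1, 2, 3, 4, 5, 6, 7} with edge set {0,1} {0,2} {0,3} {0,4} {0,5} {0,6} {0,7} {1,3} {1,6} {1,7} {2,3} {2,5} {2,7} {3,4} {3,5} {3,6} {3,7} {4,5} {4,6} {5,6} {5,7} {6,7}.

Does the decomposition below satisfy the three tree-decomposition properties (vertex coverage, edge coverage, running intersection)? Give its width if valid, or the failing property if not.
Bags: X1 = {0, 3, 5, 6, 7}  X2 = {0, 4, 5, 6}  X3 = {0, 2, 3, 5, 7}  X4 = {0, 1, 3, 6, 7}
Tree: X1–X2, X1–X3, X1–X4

A tree decomposition must satisfy three properties: every vertex lies in some bag; for every edge, both endpoints lie together in some bag; and for every vertex, the bags containing it form a connected subtree. Here edge (3,4) lies in no bag, so the decomposition is invalid.

No — edge (3,4) lies in no bag.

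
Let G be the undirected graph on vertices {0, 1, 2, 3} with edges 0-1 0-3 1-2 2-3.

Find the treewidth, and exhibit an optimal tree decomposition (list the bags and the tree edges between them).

Each bag holds 3 vertices, so the decomposition has width 2, which upper-bounds the treewidth. The edges 3–0–1–2–3 form a cycle, so G is not a tree and its treewidth is at least 2. The upper and lower bounds meet at 2, so that is the treewidth.

Treewidth 2.
One optimal decomposition is:
Bags: B1 = {0, 1, 3}  B2 = {1, 2, 3}
Tree: B1–B2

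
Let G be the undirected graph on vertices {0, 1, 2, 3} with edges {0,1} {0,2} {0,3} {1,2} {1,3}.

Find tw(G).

A width-2 tree decomposition is:
Bags: B1 = {0, 1, 3}  B2 = {0, 1, 2}
Tree: B1–B2
The largest bag has 3 vertices, giving width 2; this decomposition certifies tw(G) ≤ 2. On the other hand G contains the 3-clique {0, 1, 2}. A clique must lie in a single bag of any decomposition, so no decomposition can have width below 2. Hence tw(G) = 2 exactly.

2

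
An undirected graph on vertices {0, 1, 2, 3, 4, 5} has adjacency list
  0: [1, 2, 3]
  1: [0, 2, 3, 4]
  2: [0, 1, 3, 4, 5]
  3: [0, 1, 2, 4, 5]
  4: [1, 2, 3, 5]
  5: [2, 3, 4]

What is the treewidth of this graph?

3

A width-3 tree decomposition is:
Bags: B1 = {1, 2, 3, 4}  B2 = {0, 1, 2, 3}  B3 = {2, 3, 4, 5}
Tree: B1–B2, B1–B3
Each bag holds 4 vertices, so the decomposition has width 3, which upper-bounds the treewidth. Conversely, {0, 1, 2, 3} is a clique of size 4, and the vertices of any clique must share a bag in every tree decomposition; so some bag has ≥ 4 vertices and tw(G) ≥ 3. Hence tw(G) = 3 exactly.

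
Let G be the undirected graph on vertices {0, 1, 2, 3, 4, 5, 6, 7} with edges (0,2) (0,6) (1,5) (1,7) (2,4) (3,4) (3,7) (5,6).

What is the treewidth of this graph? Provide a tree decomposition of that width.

Treewidth 2.
One optimal decomposition is:
Bags: B1 = {1, 5, 6}  B2 = {0, 1, 6}  B3 = {0, 1, 2}  B4 = {1, 2, 4}  B5 = {1, 3, 4}  B6 = {1, 3, 7}
Tree: B1–B2, B2–B3, B3–B4, B4–B5, B5–B6

Each bag holds 3 vertices, so the decomposition has width 2, which upper-bounds the treewidth. For the lower bound, G contains the cycle 1–5–6–0–2–4–3–7–1, so G is not a forest; only forests have treewidth ≤ 1, hence tw(G) ≥ 2. The upper and lower bounds meet at 2, so that is the treewidth.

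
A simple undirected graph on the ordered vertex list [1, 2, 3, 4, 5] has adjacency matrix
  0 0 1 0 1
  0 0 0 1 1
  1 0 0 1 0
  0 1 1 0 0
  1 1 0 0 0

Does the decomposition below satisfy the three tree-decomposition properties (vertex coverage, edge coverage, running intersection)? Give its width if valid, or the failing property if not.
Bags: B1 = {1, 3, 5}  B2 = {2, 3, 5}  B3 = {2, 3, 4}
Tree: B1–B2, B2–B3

Vertex coverage: the bags together contain {1, 2, 3, 4, 5}, the full vertex set. Edge coverage: each edge of G has both endpoints in at least one bag. Running intersection: for every vertex, the bags containing it form a connected subtree. All three properties hold, so this is a valid tree decomposition of width max|bag| − 1 = 2, and hence tw(G) ≤ 2.

Yes; width 2.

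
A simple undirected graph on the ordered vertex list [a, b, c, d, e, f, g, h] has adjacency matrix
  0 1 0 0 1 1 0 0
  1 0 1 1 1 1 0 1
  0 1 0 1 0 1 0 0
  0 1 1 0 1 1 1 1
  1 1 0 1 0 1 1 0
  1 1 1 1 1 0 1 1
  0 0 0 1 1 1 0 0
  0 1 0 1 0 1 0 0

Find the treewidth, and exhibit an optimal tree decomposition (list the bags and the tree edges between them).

Each bag holds 4 vertices, so the decomposition has width 3, which upper-bounds the treewidth. For the lower bound, the 4 vertices {d, e, f, g} are pairwise adjacent, and any tree decomposition puts a clique entirely inside one bag — forcing width ≥ 3. Hence tw(G) = 3 exactly.

Treewidth 3.
One optimal decomposition is:
Bags: B1 = {a, b, e, f}  B2 = {b, d, e, f}  B3 = {b, d, f, h}  B4 = {d, e, f, g}  B5 = {b, c, d, f}
Tree: B1–B2, B2–B3, B2–B4, B2–B5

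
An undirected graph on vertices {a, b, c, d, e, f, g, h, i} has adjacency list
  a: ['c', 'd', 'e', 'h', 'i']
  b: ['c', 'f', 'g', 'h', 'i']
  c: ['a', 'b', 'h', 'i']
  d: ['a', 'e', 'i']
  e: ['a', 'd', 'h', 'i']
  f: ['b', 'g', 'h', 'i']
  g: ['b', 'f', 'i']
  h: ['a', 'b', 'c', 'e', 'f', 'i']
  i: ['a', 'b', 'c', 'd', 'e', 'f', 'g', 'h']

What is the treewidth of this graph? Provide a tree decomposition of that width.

The largest bag has 4 vertices, giving width 3; this decomposition certifies tw(G) ≤ 3. For the lower bound, the 4 vertices {a, d, e, i} are pairwise adjacent, and any tree decomposition puts a clique entirely inside one bag — forcing width ≥ 3. Therefore the treewidth is 3.

Treewidth 3.
One optimal decomposition is:
Bags: B1 = {a, e, h, i}  B2 = {a, c, h, i}  B3 = {b, c, h, i}  B4 = {b, f, h, i}  B5 = {a, d, e, i}  B6 = {b, f, g, i}
Tree: B1–B2, B2–B3, B3–B4, B1–B5, B4–B6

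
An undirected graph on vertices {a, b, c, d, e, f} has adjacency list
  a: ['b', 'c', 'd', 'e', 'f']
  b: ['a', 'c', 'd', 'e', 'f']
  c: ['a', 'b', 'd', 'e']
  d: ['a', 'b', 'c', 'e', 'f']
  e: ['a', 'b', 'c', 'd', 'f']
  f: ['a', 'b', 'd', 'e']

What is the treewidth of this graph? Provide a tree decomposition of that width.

Every bag has size at most 5, so the width is 5 − 1 = 4 and tw(G) ≤ 4. For the lower bound, the 5 vertices {a, b, c, d, e} are pairwise adjacent, and any tree decomposition puts a clique entirely inside one bag — forcing width ≥ 4. Therefore the treewidth is 4.

Treewidth 4.
One optimal decomposition is:
Bags: B1 = {a, b, d, e, f}  B2 = {a, b, c, d, e}
Tree: B1–B2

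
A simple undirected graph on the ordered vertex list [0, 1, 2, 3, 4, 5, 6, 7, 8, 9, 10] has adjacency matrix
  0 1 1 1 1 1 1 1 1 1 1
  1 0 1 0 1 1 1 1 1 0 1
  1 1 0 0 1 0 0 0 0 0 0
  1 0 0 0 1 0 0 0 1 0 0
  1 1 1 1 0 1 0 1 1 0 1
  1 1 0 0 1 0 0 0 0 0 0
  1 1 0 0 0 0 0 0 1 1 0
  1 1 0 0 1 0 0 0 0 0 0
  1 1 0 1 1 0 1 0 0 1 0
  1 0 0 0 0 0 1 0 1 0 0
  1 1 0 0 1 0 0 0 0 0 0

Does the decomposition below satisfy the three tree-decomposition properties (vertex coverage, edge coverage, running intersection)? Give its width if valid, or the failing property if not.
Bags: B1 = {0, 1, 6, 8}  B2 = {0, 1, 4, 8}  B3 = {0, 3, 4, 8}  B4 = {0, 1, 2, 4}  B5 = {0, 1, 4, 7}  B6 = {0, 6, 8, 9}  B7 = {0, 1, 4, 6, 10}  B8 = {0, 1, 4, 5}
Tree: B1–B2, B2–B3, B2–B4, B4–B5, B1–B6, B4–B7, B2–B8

No — bags containing vertex 6 are not connected in the tree.

A tree decomposition must satisfy three properties: every vertex lies in some bag; for every edge, both endpoints lie together in some bag; and for every vertex, the bags containing it form a connected subtree. Here bags containing vertex 6 are not connected in the tree, so the decomposition is invalid.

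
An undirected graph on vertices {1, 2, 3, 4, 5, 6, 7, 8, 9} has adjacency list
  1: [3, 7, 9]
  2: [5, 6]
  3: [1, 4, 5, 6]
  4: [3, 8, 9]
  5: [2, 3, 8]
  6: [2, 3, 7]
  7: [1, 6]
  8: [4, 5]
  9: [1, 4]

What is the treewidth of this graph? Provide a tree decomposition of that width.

Every bag has size at most 4, so the width is 4 − 1 = 3 and tw(G) ≤ 3. For the lower bound: the 4 vertex sets {1,7,9}, {4}, {3}, {2,5,6,8} are disjoint, each induces a connected subgraph, and every pair is joined by at least one edge of G. Contracting each set to a single vertex therefore yields K_{4} as a minor, and since treewidth is minor-monotone, tw(G) ≥ tw(K_{4}) = 3. Hence tw(G) = 3 exactly.

Treewidth 3.
One such decomposition:
Bags: B1 = {1, 4, 7, 9}  B2 = {1, 3, 4, 7}  B3 = {3, 4, 6, 7}  B4 = {3, 4, 6, 8}  B5 = {3, 5, 6, 8}  B6 = {2, 5, 6, 8}
Tree: B1–B2, B2–B3, B3–B4, B4–B5, B5–B6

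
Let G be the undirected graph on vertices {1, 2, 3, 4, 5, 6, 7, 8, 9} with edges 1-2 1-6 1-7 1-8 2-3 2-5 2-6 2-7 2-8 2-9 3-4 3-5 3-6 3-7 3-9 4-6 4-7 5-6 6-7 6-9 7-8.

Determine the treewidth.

A width-3 tree decomposition is:
Bags: B1 = {1, 2, 6, 7}  B2 = {2, 3, 6, 7}  B3 = {2, 3, 6, 9}  B4 = {2, 3, 5, 6}  B5 = {1, 2, 7, 8}  B6 = {3, 4, 6, 7}
Tree: B1–B2, B2–B3, B3–B4, B1–B5, B2–B6
Each bag holds 4 vertices, so the decomposition has width 3, which upper-bounds the treewidth. For the lower bound, the 4 vertices {1, 2, 7, 8} are pairwise adjacent, and any tree decomposition puts a clique entirely inside one bag — forcing width ≥ 3. Therefore the treewidth is 3.

3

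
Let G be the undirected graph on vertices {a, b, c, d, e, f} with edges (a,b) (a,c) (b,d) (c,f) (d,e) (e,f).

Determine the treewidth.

2

A width-2 tree decomposition is:
Bags: B1 = {a, c, f}  B2 = {a, e, f}  B3 = {a, d, e}  B4 = {a, b, d}
Tree: B1–B2, B2–B3, B3–B4
Every bag has size at most 3, so the width is 3 − 1 = 2 and tw(G) ≤ 2. For the lower bound, G contains the cycle a–c–f–e–d–b–a, so G is not a forest; only forests have treewidth ≤ 1, hence tw(G) ≥ 2. Combining the bounds, tw(G) = 2.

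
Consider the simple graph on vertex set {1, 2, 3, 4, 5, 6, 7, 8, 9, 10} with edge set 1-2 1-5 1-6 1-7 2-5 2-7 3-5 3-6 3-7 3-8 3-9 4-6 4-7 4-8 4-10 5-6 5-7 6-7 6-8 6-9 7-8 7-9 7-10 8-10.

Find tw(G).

3

A width-3 tree decomposition is:
Bags: B1 = {3, 5, 6, 7}  B2 = {3, 6, 7, 8}  B3 = {4, 6, 7, 8}  B4 = {1, 5, 6, 7}  B5 = {1, 2, 5, 7}  B6 = {4, 7, 8, 10}  B7 = {3, 6, 7, 9}
Tree: B1–B2, B2–B3, B1–B4, B4–B5, B3–B6, B2–B7
The largest bag has 4 vertices, giving width 3; this decomposition certifies tw(G) ≤ 3. For the lower bound, the 4 vertices {1, 2, 5, 7} are pairwise adjacent, and any tree decomposition puts a clique entirely inside one bag — forcing width ≥ 3. The upper and lower bounds meet at 3, so that is the treewidth.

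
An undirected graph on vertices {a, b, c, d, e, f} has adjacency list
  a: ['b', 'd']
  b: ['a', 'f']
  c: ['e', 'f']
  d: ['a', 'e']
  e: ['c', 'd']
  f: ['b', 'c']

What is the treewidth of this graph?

2

A width-2 tree decomposition is:
Bags: B1 = {a, b, f}  B2 = {a, c, f}  B3 = {a, c, e}  B4 = {a, d, e}
Tree: B1–B2, B2–B3, B3–B4
Every bag has size at most 3, so the width is 3 − 1 = 2 and tw(G) ≤ 2. The edges a–b–f–c–e–d–a form a cycle, so G is not a tree and its treewidth is at least 2. Hence tw(G) = 2 exactly.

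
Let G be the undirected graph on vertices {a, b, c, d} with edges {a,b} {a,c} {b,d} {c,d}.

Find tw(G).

2

A width-2 tree decomposition is:
Bags: B1 = {a, b, d}  B2 = {a, c, d}
Tree: B1–B2
Each bag holds 3 vertices, so the decomposition has width 2, which upper-bounds the treewidth. Since d–b–a–c–d is a cycle in G, G is not acyclic. Forests are exactly the graphs of treewidth ≤ 1, so tw(G) ≥ 2. The upper and lower bounds meet at 2, so that is the treewidth.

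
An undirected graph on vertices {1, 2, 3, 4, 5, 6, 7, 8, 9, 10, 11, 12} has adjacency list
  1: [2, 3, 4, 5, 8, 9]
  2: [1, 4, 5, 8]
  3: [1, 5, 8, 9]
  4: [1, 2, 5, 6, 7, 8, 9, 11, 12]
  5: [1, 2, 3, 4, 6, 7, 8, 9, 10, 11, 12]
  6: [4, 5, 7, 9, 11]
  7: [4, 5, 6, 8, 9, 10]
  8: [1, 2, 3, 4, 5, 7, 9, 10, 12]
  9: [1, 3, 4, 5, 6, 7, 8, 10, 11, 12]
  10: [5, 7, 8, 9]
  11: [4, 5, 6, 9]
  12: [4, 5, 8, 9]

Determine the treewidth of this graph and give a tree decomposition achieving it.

Treewidth 4.
One optimal decomposition is:
Bags: B1 = {4, 5, 7, 8, 9}  B2 = {4, 5, 6, 7, 9}  B3 = {1, 4, 5, 8, 9}  B4 = {5, 7, 8, 9, 10}  B5 = {4, 5, 8, 9, 12}  B6 = {1, 3, 5, 8, 9}  B7 = {1, 2, 4, 5, 8}  B8 = {4, 5, 6, 9, 11}
Tree: B1–B2, B1–B3, B1–B4, B3–B5, B3–B6, B3–B7, B2–B8

Each bag holds 5 vertices, so the decomposition has width 4, which upper-bounds the treewidth. On the other hand G contains the 5-clique {5, 7, 8, 9, 10}. A clique must lie in a single bag of any decomposition, so no decomposition can have width below 4. Hence tw(G) = 4 exactly.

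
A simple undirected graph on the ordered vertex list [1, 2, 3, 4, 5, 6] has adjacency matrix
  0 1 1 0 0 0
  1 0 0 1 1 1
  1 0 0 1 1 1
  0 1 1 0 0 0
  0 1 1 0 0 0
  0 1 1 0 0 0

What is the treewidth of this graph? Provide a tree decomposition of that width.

Each bag holds 3 vertices, so the decomposition has width 2, which upper-bounds the treewidth. For the lower bound, G contains the cycle 4–2–5–3–4, so G is not a forest; only forests have treewidth ≤ 1, hence tw(G) ≥ 2. Therefore the treewidth is 2.

Treewidth 2.
One optimal decomposition is:
Bags: B1 = {2, 3, 4}  B2 = {2, 3, 5}  B3 = {1, 2, 3}  B4 = {2, 3, 6}
Tree: B1–B2, B2–B3, B3–B4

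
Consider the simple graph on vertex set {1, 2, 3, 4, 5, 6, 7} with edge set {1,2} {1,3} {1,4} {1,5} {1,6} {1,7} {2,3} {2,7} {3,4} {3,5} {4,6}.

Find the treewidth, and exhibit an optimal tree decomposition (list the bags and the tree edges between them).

Treewidth 2.
Bags: B1 = {1, 3, 4}  B2 = {1, 2, 3}  B3 = {1, 3, 5}  B4 = {1, 2, 7}  B5 = {1, 4, 6}
Tree: B1–B2, B1–B3, B2–B4, B1–B5

Every bag has size at most 3, so the width is 3 − 1 = 2 and tw(G) ≤ 2. Conversely, {1, 2, 3} is a clique of size 3, and the vertices of any clique must share a bag in every tree decomposition; so some bag has ≥ 3 vertices and tw(G) ≥ 2. Therefore the treewidth is 2.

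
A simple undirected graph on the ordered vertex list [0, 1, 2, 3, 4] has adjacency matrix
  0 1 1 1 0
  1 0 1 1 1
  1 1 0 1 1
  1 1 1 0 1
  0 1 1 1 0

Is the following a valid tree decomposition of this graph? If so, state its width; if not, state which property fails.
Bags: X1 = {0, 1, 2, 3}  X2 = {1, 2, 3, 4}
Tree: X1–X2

Checking the three conditions: (i) the bags cover all of {0, 1, 2, 3, 4}; (ii) for each edge, some bag contains both endpoints; (iii) the bags containing any fixed vertex form a subtree. All hold, so the decomposition is valid with width 4 − 1 = 3.

Yes; width 3.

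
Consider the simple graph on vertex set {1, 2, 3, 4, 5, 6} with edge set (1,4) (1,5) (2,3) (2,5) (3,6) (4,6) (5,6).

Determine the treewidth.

A width-2 tree decomposition is:
Bags: B1 = {2, 3, 6}  B2 = {2, 5, 6}  B3 = {4, 5, 6}  B4 = {1, 4, 5}
Tree: B1–B2, B2–B3, B3–B4
Every bag has size at most 3, so the width is 3 − 1 = 2 and tw(G) ≤ 2. Since 3–2–5–6–3 is a cycle in G, G is not acyclic. Forests are exactly the graphs of treewidth ≤ 1, so tw(G) ≥ 2. Combining the bounds, tw(G) = 2.

2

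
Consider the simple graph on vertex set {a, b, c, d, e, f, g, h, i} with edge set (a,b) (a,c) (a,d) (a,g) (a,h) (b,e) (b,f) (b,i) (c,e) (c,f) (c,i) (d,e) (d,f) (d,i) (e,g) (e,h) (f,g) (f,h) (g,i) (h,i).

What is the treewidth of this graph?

4

A width-4 tree decomposition is:
Bags: B1 = {a, d, e, f, i}  B2 = {a, c, e, f, i}  B3 = {a, e, f, g, i}  B4 = {a, b, e, f, i}  B5 = {a, e, f, h, i}
Tree: B1–B2, B2–B3, B3–B4, B4–B5
The largest bag has 5 vertices, giving width 4; this decomposition certifies tw(G) ≤ 4. For the lower bound: the 5 vertex sets {a,d}, {c,e}, {f,g}, {i}, {b} are disjoint, each induces a connected subgraph, and every pair is joined by at least one edge of G. Contracting each set to a single vertex therefore yields K_{5} as a minor, and since treewidth is minor-monotone, tw(G) ≥ tw(K_{5}) = 4. Combining the bounds, tw(G) = 4.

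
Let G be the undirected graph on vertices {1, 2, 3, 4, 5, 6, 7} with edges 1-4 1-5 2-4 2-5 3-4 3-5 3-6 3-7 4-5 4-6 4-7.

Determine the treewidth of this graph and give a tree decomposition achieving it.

Every bag has size at most 3, so the width is 3 − 1 = 2 and tw(G) ≤ 2. On the other hand G contains the 3-clique {1, 4, 5}. A clique must lie in a single bag of any decomposition, so no decomposition can have width below 2. Combining the bounds, tw(G) = 2.

Treewidth 2.
Bags: B1 = {3, 4, 7}  B2 = {3, 4, 5}  B3 = {2, 4, 5}  B4 = {1, 4, 5}  B5 = {3, 4, 6}
Tree: B1–B2, B2–B3, B2–B4, B2–B5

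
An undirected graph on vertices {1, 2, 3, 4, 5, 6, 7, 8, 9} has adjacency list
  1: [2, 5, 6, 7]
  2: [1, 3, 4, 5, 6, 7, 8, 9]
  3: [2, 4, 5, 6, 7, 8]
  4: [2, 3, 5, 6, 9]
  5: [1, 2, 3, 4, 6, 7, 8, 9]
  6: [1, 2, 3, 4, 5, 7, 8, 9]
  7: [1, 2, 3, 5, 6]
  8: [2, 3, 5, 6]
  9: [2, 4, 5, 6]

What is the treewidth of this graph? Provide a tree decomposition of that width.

Treewidth 4.
One optimal decomposition is:
Bags: B1 = {2, 3, 4, 5, 6}  B2 = {2, 4, 5, 6, 9}  B3 = {2, 3, 5, 6, 7}  B4 = {2, 3, 5, 6, 8}  B5 = {1, 2, 5, 6, 7}
Tree: B1–B2, B1–B3, B1–B4, B3–B5

Every bag has size at most 5, so the width is 5 − 1 = 4 and tw(G) ≤ 4. On the other hand G contains the 5-clique {1, 2, 5, 6, 7}. A clique must lie in a single bag of any decomposition, so no decomposition can have width below 4. Combining the bounds, tw(G) = 4.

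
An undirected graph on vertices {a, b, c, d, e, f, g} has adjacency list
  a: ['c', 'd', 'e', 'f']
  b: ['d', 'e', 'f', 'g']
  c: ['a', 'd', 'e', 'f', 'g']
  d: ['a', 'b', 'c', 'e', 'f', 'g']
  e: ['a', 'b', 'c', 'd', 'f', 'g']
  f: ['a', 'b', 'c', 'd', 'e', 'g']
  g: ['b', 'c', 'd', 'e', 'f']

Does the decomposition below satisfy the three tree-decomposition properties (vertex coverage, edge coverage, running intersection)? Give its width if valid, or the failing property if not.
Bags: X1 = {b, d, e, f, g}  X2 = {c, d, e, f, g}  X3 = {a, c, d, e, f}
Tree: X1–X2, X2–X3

Checking the three conditions: (i) the bags cover all of {a, b, c, d, e, f, g}; (ii) for each edge, some bag contains both endpoints; (iii) the bags containing any fixed vertex form a subtree. All hold, so the decomposition is valid with width 5 − 1 = 4.

Yes; width 4.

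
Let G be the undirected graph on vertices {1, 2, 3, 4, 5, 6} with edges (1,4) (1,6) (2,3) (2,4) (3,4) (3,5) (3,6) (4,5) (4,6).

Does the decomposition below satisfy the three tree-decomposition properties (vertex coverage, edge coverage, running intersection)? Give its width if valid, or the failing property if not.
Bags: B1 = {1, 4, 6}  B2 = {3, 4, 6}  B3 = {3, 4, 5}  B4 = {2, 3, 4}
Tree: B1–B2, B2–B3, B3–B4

Yes; width 2.

Checking the three conditions: (i) the bags cover all of {1, 2, 3, 4, 5, 6}; (ii) for each edge, some bag contains both endpoints; (iii) the bags containing any fixed vertex form a subtree. All hold, so the decomposition is valid with width 3 − 1 = 2.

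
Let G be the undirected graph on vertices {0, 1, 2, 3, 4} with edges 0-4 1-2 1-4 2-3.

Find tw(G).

A width-1 tree decomposition is:
Bags: B1 = {2, 3}  B2 = {1, 2}  B3 = {1, 4}  B4 = {0, 4}
Tree: B1–B2, B2–B3, B3–B4
Each bag holds 2 vertices, so the decomposition has width 1, which upper-bounds the treewidth. G has an edge, so its treewidth is at least 1. Hence tw(G) = 1 exactly.

1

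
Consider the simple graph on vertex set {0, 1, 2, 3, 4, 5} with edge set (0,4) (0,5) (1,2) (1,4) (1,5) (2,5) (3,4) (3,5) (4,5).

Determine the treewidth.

2

A width-2 tree decomposition is:
Bags: B1 = {1, 4, 5}  B2 = {3, 4, 5}  B3 = {0, 4, 5}  B4 = {1, 2, 5}
Tree: B1–B2, B2–B3, B1–B4
The largest bag has 3 vertices, giving width 2; this decomposition certifies tw(G) ≤ 2. On the other hand G contains the 3-clique {1, 2, 5}. A clique must lie in a single bag of any decomposition, so no decomposition can have width below 2. The upper and lower bounds meet at 2, so that is the treewidth.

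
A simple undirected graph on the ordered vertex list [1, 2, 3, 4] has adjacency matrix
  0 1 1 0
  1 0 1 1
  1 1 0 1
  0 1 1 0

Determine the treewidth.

A width-2 tree decomposition is:
Bags: B1 = {1, 2, 3}  B2 = {2, 3, 4}
Tree: B1–B2
Every bag has size at most 3, so the width is 3 − 1 = 2 and tw(G) ≤ 2. Conversely, {1, 2, 3} is a clique of size 3, and the vertices of any clique must share a bag in every tree decomposition; so some bag has ≥ 3 vertices and tw(G) ≥ 2. Hence tw(G) = 2 exactly.

2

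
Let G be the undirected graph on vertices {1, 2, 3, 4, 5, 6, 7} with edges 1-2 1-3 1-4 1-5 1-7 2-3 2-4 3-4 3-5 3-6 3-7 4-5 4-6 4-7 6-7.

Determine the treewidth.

3

A width-3 tree decomposition is:
Bags: B1 = {3, 4, 6, 7}  B2 = {1, 3, 4, 7}  B3 = {1, 2, 3, 4}  B4 = {1, 3, 4, 5}
Tree: B1–B2, B2–B3, B2–B4
Each bag holds 4 vertices, so the decomposition has width 3, which upper-bounds the treewidth. Conversely, {1, 2, 3, 4} is a clique of size 4, and the vertices of any clique must share a bag in every tree decomposition; so some bag has ≥ 4 vertices and tw(G) ≥ 3. Therefore the treewidth is 3.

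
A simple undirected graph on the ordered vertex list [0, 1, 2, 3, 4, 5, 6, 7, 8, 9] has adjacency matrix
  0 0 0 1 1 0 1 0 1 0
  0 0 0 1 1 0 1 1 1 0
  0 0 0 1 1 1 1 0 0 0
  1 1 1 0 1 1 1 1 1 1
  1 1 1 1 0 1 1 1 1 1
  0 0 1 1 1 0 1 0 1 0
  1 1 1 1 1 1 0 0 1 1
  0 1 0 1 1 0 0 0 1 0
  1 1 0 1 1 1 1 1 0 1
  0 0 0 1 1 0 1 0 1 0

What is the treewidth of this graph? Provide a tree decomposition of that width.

Treewidth 4.
One optimal decomposition is:
Bags: B1 = {3, 4, 5, 6, 8}  B2 = {1, 3, 4, 6, 8}  B3 = {0, 3, 4, 6, 8}  B4 = {2, 3, 4, 5, 6}  B5 = {1, 3, 4, 7, 8}  B6 = {3, 4, 6, 8, 9}
Tree: B1–B2, B2–B3, B1–B4, B2–B5, B1–B6

The largest bag has 5 vertices, giving width 4; this decomposition certifies tw(G) ≤ 4. For the lower bound, the 5 vertices {0, 3, 4, 6, 8} are pairwise adjacent, and any tree decomposition puts a clique entirely inside one bag — forcing width ≥ 4. Combining the bounds, tw(G) = 4.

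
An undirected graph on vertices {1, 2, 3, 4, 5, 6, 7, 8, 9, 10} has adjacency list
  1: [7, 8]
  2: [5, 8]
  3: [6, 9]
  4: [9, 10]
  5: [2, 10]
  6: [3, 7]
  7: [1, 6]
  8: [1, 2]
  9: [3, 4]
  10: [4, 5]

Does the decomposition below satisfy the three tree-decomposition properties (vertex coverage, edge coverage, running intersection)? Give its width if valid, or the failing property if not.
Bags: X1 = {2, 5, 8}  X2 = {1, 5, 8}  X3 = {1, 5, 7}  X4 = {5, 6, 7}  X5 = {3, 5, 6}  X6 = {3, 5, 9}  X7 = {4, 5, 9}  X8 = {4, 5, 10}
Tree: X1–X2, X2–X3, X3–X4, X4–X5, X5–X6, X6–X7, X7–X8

Yes; width 2.

Every vertex of G appears in some bag (union = {1, 2, 3, 4, 5, 6, 7, 8, 9, 10}); every edge is covered by a bag; and for each vertex v the set of bags containing v is connected in the bag tree. The decomposition is therefore valid. The largest bag has 3 vertices, so the width is 2.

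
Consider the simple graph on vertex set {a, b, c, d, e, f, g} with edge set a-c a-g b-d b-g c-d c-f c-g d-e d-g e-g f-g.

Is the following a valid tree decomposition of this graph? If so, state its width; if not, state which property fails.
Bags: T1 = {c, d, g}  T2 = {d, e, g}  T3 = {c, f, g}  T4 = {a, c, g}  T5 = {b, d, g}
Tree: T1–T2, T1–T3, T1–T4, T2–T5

Yes; width 2.

Vertex coverage: the bags together contain {a, b, c, d, e, f, g}, the full vertex set. Edge coverage: each edge of G has both endpoints in at least one bag. Running intersection: for every vertex, the bags containing it form a connected subtree. All three properties hold, so this is a valid tree decomposition of width max|bag| − 1 = 2, and hence tw(G) ≤ 2.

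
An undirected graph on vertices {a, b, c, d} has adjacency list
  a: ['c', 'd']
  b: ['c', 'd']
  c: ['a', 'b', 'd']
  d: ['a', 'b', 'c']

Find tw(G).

A width-2 tree decomposition is:
Bags: B1 = {a, c, d}  B2 = {b, c, d}
Tree: B1–B2
The largest bag has 3 vertices, giving width 2; this decomposition certifies tw(G) ≤ 2. On the other hand G contains the 3-clique {a, c, d}. A clique must lie in a single bag of any decomposition, so no decomposition can have width below 2. Hence tw(G) = 2 exactly.

2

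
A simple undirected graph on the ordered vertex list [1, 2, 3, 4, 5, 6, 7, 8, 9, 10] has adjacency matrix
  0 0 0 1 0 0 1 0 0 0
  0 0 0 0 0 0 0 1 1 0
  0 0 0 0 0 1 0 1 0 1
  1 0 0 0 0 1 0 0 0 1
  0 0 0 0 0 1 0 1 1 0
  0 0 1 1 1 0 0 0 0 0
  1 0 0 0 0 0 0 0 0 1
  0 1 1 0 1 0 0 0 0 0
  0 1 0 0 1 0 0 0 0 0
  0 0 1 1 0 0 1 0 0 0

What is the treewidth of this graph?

2

A width-2 tree decomposition is:
Bags: B1 = {1, 7, 10}  B2 = {1, 4, 10}  B3 = {3, 4, 10}  B4 = {3, 4, 6}  B5 = {3, 6, 8}  B6 = {5, 6, 8}  B7 = {2, 5, 8}  B8 = {2, 5, 9}
Tree: B1–B2, B2–B3, B3–B4, B4–B5, B5–B6, B6–B7, B7–B8
The largest bag has 3 vertices, giving width 2; this decomposition certifies tw(G) ≤ 2. For the lower bound, G contains the cycle 7–1–4–10–7, so G is not a forest; only forests have treewidth ≤ 1, hence tw(G) ≥ 2. The upper and lower bounds meet at 2, so that is the treewidth.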